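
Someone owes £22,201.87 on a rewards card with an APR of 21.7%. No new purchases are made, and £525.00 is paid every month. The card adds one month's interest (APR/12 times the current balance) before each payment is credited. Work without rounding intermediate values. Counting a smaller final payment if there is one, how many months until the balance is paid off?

81 months

Monthly rate r = 21.7%/12 = 1.80833% = 0.0180833.
Recurrence: B ← B·(1+r) − £525.00.
Month 1: interest £401.48; balance after payment £22,078.35.
Month 2: interest £399.25; balance after payment £21,952.60.
Closed form: n = −ln(1 − rB₀/P)/ln(1+r) = −ln(0.23527)/ln(1.01808) ≈ 80.741, so the balance reaches zero during payment 81.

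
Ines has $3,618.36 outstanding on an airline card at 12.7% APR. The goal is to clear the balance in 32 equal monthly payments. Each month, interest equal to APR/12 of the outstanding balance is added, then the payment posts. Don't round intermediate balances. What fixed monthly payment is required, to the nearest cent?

$133.89

Monthly rate r = 12.7%/12 = 1.05833% = 0.0105833.
Level-payment amortization: P = B₀·r / (1 − (1+r)^(−n)) = 3618.36·0.0105833 / (1 − 1.01058^(−32)).
Denominator 1 − (1+r)^(−32) = 0.286010556.
P = 38.2943 / 0.286010556 ≈ 133.89.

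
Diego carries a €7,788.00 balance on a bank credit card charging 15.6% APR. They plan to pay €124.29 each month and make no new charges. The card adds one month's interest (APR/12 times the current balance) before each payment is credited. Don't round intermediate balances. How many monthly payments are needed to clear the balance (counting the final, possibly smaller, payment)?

131 months

Monthly rate r = 15.6%/12 = 1.3% = 0.013.
Recurrence: B ← B·(1+r) − €124.29.
Month 1: interest €101.24; balance after payment €7,764.95.
Month 2: interest €100.94; balance after payment €7,741.61.
Closed form: n = −ln(1 − rB₀/P)/ln(1+r) = −ln(0.18542)/ln(1.013) ≈ 130.466, so the balance reaches zero during payment 131.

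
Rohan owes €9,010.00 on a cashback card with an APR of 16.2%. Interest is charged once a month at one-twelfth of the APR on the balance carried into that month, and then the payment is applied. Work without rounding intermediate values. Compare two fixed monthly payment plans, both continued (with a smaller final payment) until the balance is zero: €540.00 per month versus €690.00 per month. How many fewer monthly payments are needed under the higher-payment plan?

Monthly rate r = 16.2%/12 = 1.35% = 0.0135.
At €540.00/mo: n = ⌈−ln(1 − rB₀/P)/ln(1+r)⌉ = 20 payments (last €17.46); total interest = total paid − €9,010.00 = €1,267.46.
At €690.00/mo: 15 payments (last €319.77); total interest €969.77.
Payments saved = 20 − 15 = 5.

5 fewer payments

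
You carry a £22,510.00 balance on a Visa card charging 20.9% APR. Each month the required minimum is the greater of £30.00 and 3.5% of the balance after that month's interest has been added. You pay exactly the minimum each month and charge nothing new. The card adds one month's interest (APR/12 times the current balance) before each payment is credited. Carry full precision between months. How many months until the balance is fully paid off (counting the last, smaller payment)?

Monthly rate r = 20.9%/12 = 1.74167% = 0.0174167.
While 3.5% of the post-interest balance exceeds £30.00, each month B ← (B·(1+r))·(1 − 0.035), i.e. B shrinks by the factor (1+r)·0.965 = 0.98181.
This holds for months 1–179. Entering month 180 the balance is £841.51; 3.5% of the post-interest balance is now below £30.00, so the flat £30.00 minimum applies from here.
From month 180 a fixed £30.00 at rate r clears £841.51 in 39 more payments. Total: 179 + 39 = 218 months.

218 months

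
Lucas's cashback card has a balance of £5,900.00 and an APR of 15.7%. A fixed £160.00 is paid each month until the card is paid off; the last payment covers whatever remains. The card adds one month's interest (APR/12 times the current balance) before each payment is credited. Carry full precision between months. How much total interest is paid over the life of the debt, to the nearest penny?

Monthly rate r = 15.7%/12 = 1.30833% = 0.0130833.
Payoff takes n = ⌈−ln(1 − rB₀/P)/ln(1+r)⌉ = ⌈50.671⌉ = 51 payments; the last is £107.58.
Total paid = 50·£160.00 + £107.58 = £8,107.58.
Total interest = total paid − principal = £8,107.58 − £5,900.00 = £2,207.58.

£2,207.58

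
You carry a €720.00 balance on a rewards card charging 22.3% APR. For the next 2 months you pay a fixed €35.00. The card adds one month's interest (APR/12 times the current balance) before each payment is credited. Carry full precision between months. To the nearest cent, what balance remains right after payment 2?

Monthly rate r = 22.3%/12 = 1.85833% = 0.0185833.
Each month: B ← B·(1+r) − €35.00.
Month 1: interest €13.38; balance after payment €698.38.
Month 2: interest €12.98; balance after payment €676.36.

€676.36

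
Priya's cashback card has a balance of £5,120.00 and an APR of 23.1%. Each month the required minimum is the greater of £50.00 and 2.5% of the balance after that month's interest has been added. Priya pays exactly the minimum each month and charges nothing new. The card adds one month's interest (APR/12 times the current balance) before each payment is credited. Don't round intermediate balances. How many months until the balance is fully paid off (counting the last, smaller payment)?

228 months

Monthly rate r = 23.1%/12 = 1.925% = 0.01925.
While 2.5% of the post-interest balance exceeds £50.00, each month B ← (B·(1+r))·(1 − 0.025), i.e. B shrinks by the factor (1+r)·0.975 = 0.99377.
This holds for months 1–154. Entering month 155 the balance is £1,955.29; 2.5% of the post-interest balance is now below £50.00, so the flat £50.00 minimum applies from here.
From month 155 a fixed £50.00 at rate r clears £1,955.29 in 74 more payments. Total: 154 + 74 = 228 months.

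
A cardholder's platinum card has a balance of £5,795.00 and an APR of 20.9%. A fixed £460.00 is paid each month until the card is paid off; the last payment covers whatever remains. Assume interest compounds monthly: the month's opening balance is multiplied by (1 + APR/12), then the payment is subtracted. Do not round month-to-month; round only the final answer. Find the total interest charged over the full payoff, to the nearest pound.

£805

Monthly rate r = 20.9%/12 = 1.74167% = 0.0174167.
Payoff takes n = ⌈−ln(1 − rB₀/P)/ln(1+r)⌉ = ⌈14.346⌉ = 15 payments; the last is £160.04.
Total paid = 14·£460.00 + £160.04 = £6,600.04.
Total interest = total paid − principal = £6,600.04 − £5,795.00 = £805.04.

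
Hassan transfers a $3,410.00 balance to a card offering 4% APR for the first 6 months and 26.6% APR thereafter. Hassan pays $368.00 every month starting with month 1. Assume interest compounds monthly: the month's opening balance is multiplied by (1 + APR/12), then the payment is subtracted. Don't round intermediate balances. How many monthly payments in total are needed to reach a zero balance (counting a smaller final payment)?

10 months

Promo months 1–6 at r₀ = 4%/12 = 0.00333333; months 7+ at r₁ = 26.6%/12 = 0.0221667.
After month 6: iterate B ← B·(1+r₀) − $368.00 for 6 months → $1,252.29.
Then at r₁ with $368.00/mo: n₂ = −ln(1 − r₁·B/P)/ln(1+r₁) ≈ 3.58 → 4 more payments.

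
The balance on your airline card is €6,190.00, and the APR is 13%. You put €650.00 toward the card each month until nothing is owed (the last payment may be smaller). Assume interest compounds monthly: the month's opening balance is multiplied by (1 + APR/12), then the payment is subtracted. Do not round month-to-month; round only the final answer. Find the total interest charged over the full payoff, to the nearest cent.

Monthly rate r = 13%/12 = 1.08333% = 0.0108333.
Payoff takes n = ⌈−ln(1 − rB₀/P)/ln(1+r)⌉ = ⌈10.105⌉ = 11 payments; the last is €68.77.
Total paid = 10·€650.00 + €68.77 = €6,568.77.
Total interest = total paid − principal = €6,568.77 − €6,190.00 = €378.77.

€378.77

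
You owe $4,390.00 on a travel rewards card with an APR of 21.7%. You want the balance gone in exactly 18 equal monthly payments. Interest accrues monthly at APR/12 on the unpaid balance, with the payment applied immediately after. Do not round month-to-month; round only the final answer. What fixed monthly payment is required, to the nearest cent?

Monthly rate r = 21.7%/12 = 1.80833% = 0.0180833.
Level-payment amortization: P = B₀·r / (1 − (1+r)^(−n)) = 4390.00·0.0180833 / (1 − 1.01808^(−18)).
Denominator 1 − (1+r)^(−18) = 0.275730663.
P = 79.3858 / 0.275730663 ≈ 287.91.

$287.91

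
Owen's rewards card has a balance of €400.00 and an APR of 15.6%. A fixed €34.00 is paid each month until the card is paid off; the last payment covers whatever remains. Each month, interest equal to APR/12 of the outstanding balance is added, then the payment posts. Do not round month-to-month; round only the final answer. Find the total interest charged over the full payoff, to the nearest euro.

Monthly rate r = 15.6%/12 = 1.3% = 0.013.
Payoff takes n = ⌈−ln(1 − rB₀/P)/ln(1+r)⌉ = ⌈12.851⌉ = 13 payments; the last is €28.96.
Total paid = 12·€34.00 + €28.96 = €436.96.
Total interest = total paid − principal = €436.96 − €400.00 = €36.96.

€37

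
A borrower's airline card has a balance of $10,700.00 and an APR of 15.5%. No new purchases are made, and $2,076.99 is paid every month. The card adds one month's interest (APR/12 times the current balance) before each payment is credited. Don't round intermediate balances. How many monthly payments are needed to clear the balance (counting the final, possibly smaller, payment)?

6 months

Monthly rate r = 15.5%/12 = 1.29167% = 0.0129167.
Recurrence: B ← B·(1+r) − $2,076.99.
Month 1: interest $138.21; balance after payment $8,761.22.
Month 2: interest $113.17; balance after payment $6,797.39.
Month 3: interest $87.80; balance after payment $4,808.20.
Month 4: interest $62.11; balance after payment $2,793.32.
Month 5: interest $36.08; balance after payment $752.41.
Month 6: interest $9.72; balance after payment $0.00.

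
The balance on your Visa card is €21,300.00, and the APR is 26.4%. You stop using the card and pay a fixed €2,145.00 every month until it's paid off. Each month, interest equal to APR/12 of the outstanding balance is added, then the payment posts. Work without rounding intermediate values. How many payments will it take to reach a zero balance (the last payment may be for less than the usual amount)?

12 payments

Monthly rate r = 26.4%/12 = 2.2% = 0.022.
Recurrence: B ← B·(1+r) − €2,145.00.
Month 1: interest €468.60; balance after payment €19,623.60.
Month 2: interest €431.72; balance after payment €17,910.32.
Closed form: n = −ln(1 − rB₀/P)/ln(1+r) = −ln(0.78154)/ln(1.022) ≈ 11.327, so the balance reaches zero during payment 12.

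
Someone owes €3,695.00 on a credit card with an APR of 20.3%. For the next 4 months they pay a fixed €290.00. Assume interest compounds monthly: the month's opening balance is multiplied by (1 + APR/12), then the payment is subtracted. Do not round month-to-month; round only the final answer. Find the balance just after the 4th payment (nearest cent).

€2,761.68

Monthly rate r = 20.3%/12 = 1.69167% = 0.0169167.
Each month: B ← B·(1+r) − €290.00.
Month 1: interest €62.51; balance after payment €3,467.51.
Month 2: interest €58.66; balance after payment €3,236.17.
Month 3: interest €54.75; balance after payment €3,000.91.
Month 4: interest €50.77; balance after payment €2,761.68.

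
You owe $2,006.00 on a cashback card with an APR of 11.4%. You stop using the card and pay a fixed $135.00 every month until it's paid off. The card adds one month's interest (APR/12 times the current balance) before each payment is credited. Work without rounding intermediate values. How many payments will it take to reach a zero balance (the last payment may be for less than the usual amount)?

Monthly rate r = 11.4%/12 = 0.95% = 0.0095.
Recurrence: B ← B·(1+r) − $135.00.
Month 1: interest $19.06; balance after payment $1,890.06.
Month 2: interest $17.96; balance after payment $1,773.01.
Closed form: n = −ln(1 − rB₀/P)/ln(1+r) = −ln(0.85884)/ln(1.0095) ≈ 16.095, so the balance reaches zero during payment 17.

17 payments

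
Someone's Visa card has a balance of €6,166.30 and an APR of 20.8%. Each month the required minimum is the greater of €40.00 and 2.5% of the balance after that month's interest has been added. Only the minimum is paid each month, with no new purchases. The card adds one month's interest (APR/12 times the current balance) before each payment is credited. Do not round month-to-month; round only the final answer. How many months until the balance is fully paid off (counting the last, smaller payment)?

235 months

Monthly rate r = 20.8%/12 = 1.73333% = 0.0173333.
While 2.5% of the post-interest balance exceeds €40.00, each month B ← (B·(1+r))·(1 − 0.025), i.e. B shrinks by the factor (1+r)·0.975 = 0.9919.
This holds for months 1–168. Entering month 169 the balance is €1,572.64; 2.5% of the post-interest balance is now below €40.00, so the flat €40.00 minimum applies from here.
From month 169 a fixed €40.00 at rate r clears €1,572.64 in 67 more payments. Total: 168 + 67 = 235 months.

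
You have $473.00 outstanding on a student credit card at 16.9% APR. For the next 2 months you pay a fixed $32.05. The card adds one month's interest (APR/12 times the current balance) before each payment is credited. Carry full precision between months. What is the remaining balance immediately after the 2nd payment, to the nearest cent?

$421.87

Monthly rate r = 16.9%/12 = 1.40833% = 0.0140833.
Each month: B ← B·(1+r) − $32.05.
Month 1: interest $6.66; balance after payment $447.61.
Month 2: interest $6.30; balance after payment $421.87.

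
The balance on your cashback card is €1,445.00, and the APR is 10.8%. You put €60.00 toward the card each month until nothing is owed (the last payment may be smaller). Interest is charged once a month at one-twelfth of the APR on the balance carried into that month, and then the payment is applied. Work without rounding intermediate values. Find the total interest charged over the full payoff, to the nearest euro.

€191

Monthly rate r = 10.8%/12 = 0.9% = 0.009.
Payoff takes n = ⌈−ln(1 − rB₀/P)/ln(1+r)⌉ = ⌈27.267⌉ = 28 payments; the last is €16.06.
Total paid = 27·€60.00 + €16.06 = €1,636.06.
Total interest = total paid − principal = €1,636.06 − €1,445.00 = €191.06.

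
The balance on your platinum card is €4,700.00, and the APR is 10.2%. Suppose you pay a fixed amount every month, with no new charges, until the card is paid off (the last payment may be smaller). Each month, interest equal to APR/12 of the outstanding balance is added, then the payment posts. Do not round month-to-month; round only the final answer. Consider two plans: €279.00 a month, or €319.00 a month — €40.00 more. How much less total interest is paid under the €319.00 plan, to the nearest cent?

Monthly rate r = 10.2%/12 = 0.85% = 0.0085.
At €279.00/mo: n = ⌈−ln(1 − rB₀/P)/ln(1+r)⌉ = 19 payments (last €72.27); total interest = total paid − €4,700.00 = €394.27.
At €319.00/mo: 16 payments (last €257.96); total interest €342.96.
Interest saved = €394.27 − €342.96 = €51.31.

€51.31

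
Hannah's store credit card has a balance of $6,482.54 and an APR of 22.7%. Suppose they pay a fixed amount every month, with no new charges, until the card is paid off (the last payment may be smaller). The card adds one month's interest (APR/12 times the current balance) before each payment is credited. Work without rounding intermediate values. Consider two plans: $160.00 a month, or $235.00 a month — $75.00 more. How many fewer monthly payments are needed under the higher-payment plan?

Monthly rate r = 22.7%/12 = 1.89167% = 0.0189167.
At $160.00/mo: n = ⌈−ln(1 − rB₀/P)/ln(1+r)⌉ = 78 payments (last $96.63); total interest = total paid − $6,482.54 = $5,934.09.
At $235.00/mo: 40 payments (last $87.19); total interest $2,769.65.
Payments saved = 78 − 40 = 38.

38 fewer payments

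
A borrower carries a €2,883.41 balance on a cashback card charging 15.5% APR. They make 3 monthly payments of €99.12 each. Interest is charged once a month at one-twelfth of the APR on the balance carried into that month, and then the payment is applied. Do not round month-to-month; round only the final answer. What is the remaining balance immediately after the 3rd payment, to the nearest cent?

€2,695.37

Monthly rate r = 15.5%/12 = 1.29167% = 0.0129167.
Each month: B ← B·(1+r) − €99.12.
Month 1: interest €37.24; balance after payment €2,821.53.
Month 2: interest €36.44; balance after payment €2,758.86.
Month 3: interest €35.64; balance after payment €2,695.37.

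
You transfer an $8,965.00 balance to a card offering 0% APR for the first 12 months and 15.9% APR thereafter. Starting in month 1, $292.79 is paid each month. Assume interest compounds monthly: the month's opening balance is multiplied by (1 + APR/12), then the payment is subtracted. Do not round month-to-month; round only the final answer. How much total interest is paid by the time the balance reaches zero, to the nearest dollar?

$850

Promo months 1–12 at r₀ = 0%/12 = 0; months 13+ at r₁ = 15.9%/12 = 0.01325.
After month 12 (no interest yet): B = $8,965.00 − 12·$292.79 = $5,451.52.
Then at r₁ with $292.79/mo: n₂ = −ln(1 − r₁·B/P)/ln(1+r₁) ≈ 21.52 → 22 more payments.
Total paid = 33·$292.79 + $153.41 = $9,815.48; interest = $9,815.48 − $8,965.00 = $850.48.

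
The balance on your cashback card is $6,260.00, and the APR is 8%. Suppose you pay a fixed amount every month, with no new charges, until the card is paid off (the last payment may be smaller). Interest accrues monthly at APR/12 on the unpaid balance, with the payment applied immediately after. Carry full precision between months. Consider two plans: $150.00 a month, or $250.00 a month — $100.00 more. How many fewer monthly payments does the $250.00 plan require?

22 fewer payments

Monthly rate r = 8%/12 = 0.666667% = 0.00666667.
At $150.00/mo: n = ⌈−ln(1 − rB₀/P)/ln(1+r)⌉ = 50 payments (last $10.31); total interest = total paid − $6,260.00 = $1,100.31.
At $250.00/mo: 28 payments (last $122.07); total interest $612.07.
Payments saved = 50 − 28 = 22.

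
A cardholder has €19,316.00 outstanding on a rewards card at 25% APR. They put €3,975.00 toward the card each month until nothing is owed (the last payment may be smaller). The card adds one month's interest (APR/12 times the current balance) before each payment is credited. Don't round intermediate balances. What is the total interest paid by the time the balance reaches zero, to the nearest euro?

€1,267

Monthly rate r = 25%/12 = 2.08333% = 0.0208333.
Payoff takes n = ⌈−ln(1 − rB₀/P)/ln(1+r)⌉ = ⌈5.177⌉ = 6 payments; the last is €707.57.
Total paid = 5·€3,975.00 + €707.57 = €20,582.57.
Total interest = total paid − principal = €20,582.57 − €19,316.00 = €1,266.57.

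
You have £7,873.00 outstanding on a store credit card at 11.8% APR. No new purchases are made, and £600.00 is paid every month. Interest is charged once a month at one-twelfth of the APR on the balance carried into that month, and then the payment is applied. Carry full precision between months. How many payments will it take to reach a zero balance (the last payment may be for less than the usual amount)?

Monthly rate r = 11.8%/12 = 0.983333% = 0.00983333.
Recurrence: B ← B·(1+r) − £600.00.
Month 1: interest £77.42; balance after payment £7,350.42.
Month 2: interest £72.28; balance after payment £6,822.70.
Closed form: n = −ln(1 − rB₀/P)/ln(1+r) = −ln(0.87097)/ln(1.00983) ≈ 14.118, so the balance reaches zero during payment 15.

15 months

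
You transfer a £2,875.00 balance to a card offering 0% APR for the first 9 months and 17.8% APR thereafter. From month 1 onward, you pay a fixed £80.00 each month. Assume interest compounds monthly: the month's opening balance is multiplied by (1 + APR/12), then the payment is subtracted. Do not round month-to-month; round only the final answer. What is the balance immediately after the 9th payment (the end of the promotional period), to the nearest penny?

Promo months 1–9 at r₀ = 0%/12 = 0; months 10+ at r₁ = 17.8%/12 = 0.0148333.
After month 9 (no interest yet): B = £2,875.00 − 9·£80.00 = £2,155.00.

£2,155.00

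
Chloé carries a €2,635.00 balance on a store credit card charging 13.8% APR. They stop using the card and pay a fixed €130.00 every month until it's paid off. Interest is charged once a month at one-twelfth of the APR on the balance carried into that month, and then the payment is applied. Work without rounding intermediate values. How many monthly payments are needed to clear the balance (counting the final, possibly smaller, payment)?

Monthly rate r = 13.8%/12 = 1.15% = 0.0115.
Recurrence: B ← B·(1+r) − €130.00.
Month 1: interest €30.30; balance after payment €2,535.30.
Month 2: interest €29.16; balance after payment €2,434.46.
Closed form: n = −ln(1 − rB₀/P)/ln(1+r) = −ln(0.7669)/ln(1.0115) ≈ 23.210, so the balance reaches zero during payment 24.

24 payments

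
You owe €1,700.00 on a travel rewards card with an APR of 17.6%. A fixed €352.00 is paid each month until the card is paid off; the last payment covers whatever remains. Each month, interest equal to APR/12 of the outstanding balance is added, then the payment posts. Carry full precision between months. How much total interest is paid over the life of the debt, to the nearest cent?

Monthly rate r = 17.6%/12 = 1.46667% = 0.0146667.
Payoff takes n = ⌈−ln(1 − rB₀/P)/ln(1+r)⌉ = ⌈5.046⌉ = 6 payments; the last is €16.22.
Total paid = 5·€352.00 + €16.22 = €1,776.22.
Total interest = total paid − principal = €1,776.22 − €1,700.00 = €76.22.

€76.22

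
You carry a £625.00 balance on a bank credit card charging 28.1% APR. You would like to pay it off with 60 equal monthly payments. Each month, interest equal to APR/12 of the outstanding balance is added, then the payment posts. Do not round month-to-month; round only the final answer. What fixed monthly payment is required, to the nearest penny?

Monthly rate r = 28.1%/12 = 2.34167% = 0.0234167.
Level-payment amortization: P = B₀·r / (1 − (1+r)^(−n)) = 625.00·0.0234167 / (1 − 1.02342^(−60)).
Denominator 1 − (1+r)^(−60) = 0.750626167.
P = 14.6354 / 0.750626167 ≈ 19.50.

£19.50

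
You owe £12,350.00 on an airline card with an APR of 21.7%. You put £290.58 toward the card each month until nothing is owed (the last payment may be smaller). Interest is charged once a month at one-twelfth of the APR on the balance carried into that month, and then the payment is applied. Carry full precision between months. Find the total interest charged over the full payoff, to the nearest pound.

Monthly rate r = 21.7%/12 = 1.80833% = 0.0180833.
Payoff takes n = ⌈−ln(1 − rB₀/P)/ln(1+r)⌉ = ⌈81.658⌉ = 82 payments; the last is £191.68.
Total paid = 81·£290.58 + £191.68 = £23,728.66.
Total interest = total paid − principal = £23,728.66 − £12,350.00 = £11,378.66.

£11,379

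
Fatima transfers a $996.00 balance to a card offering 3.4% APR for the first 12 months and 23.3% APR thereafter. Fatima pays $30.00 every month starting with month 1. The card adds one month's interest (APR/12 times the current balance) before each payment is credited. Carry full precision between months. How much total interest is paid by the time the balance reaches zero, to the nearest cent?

Promo months 1–12 at r₀ = 3.4%/12 = 0.00283333; months 13+ at r₁ = 23.3%/12 = 0.0194167.
After month 12: iterate B ← B·(1+r₀) − $30.00 for 12 months → $664.73.
Then at r₁ with $30.00/mo: n₂ = −ln(1 − r₁·B/P)/ln(1+r₁) ≈ 29.25 → 30 more payments.
Total paid = 41·$30.00 + $7.60 = $1,237.60; interest = $1,237.60 − $996.00 = $241.60.

$241.60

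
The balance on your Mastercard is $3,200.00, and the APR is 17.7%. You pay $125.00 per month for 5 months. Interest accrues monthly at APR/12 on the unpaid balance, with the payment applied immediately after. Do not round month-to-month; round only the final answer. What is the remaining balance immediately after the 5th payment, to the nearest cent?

$2,799.35

Monthly rate r = 17.7%/12 = 1.475% = 0.01475.
Each month: B ← B·(1+r) − $125.00.
Month 1: interest $47.20; balance after payment $3,122.20.
Month 2: interest $46.05; balance after payment $3,043.25.
Month 3: interest $44.89; balance after payment $2,963.14.
Month 4: interest $43.71; balance after payment $2,881.85.
Month 5: interest $42.51; balance after payment $2,799.35.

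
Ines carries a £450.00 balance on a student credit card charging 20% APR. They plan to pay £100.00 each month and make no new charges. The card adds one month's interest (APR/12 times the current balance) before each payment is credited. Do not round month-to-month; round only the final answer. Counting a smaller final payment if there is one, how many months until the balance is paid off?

Monthly rate r = 20%/12 = 1.66667% = 0.0166667.
Recurrence: B ← B·(1+r) − £100.00.
Month 1: interest £7.50; balance after payment £357.50.
Month 2: interest £5.96; balance after payment £263.46.
Month 3: interest £4.39; balance after payment £167.85.
Month 4: interest £2.80; balance after payment £70.65.
Month 5: interest £1.18; balance after payment £0.00.

5 payments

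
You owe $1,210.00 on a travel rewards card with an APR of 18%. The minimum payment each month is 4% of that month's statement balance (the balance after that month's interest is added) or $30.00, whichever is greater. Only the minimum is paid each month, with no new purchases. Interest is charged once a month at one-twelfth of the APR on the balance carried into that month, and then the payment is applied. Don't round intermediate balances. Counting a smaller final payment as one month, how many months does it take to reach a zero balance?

Monthly rate r = 18%/12 = 1.5% = 0.015.
While 4% of the post-interest balance exceeds $30.00, each month B ← (B·(1+r))·(1 − 0.04), i.e. B shrinks by the factor (1+r)·0.96 = 0.9744.
This holds for months 1–20. Entering month 21 the balance is $720.33; 4% of the post-interest balance is now below $30.00, so the flat $30.00 minimum applies from here.
From month 21 a fixed $30.00 at rate r clears $720.33 in 30 more payments. Total: 20 + 30 = 50 months.

50 months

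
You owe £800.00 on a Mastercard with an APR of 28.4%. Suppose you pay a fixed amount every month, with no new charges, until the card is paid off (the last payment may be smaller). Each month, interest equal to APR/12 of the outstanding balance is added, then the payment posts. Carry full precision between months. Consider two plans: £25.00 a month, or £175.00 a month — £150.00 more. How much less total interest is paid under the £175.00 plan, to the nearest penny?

Monthly rate r = 28.4%/12 = 2.36667% = 0.0236667.
At £25.00/mo: n = ⌈−ln(1 − rB₀/P)/ln(1+r)⌉ = 61 payments (last £13.55); total interest = total paid − £800.00 = £713.55.
At £175.00/mo: 5 payments (last £156.85); total interest £56.85.
Interest saved = £713.55 − £56.85 = £656.70.

£656.70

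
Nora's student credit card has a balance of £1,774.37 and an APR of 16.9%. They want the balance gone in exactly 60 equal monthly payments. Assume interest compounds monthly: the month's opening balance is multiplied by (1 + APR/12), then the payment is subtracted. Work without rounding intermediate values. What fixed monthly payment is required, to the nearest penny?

£44.00

Monthly rate r = 16.9%/12 = 1.40833% = 0.0140833.
Level-payment amortization: P = B₀·r / (1 − (1+r)^(−n)) = 1774.37·0.0140833 / (1 − 1.01408^(−60)).
Denominator 1 − (1+r)^(−60) = 0.567902955.
P = 24.989 / 0.567902955 ≈ 44.00.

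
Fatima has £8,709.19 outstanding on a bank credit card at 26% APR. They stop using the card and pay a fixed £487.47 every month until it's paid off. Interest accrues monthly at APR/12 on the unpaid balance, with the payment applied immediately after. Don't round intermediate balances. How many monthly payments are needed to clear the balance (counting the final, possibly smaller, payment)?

Monthly rate r = 26%/12 = 2.16667% = 0.0216667.
Recurrence: B ← B·(1+r) − £487.47.
Month 1: interest £188.70; balance after payment £8,410.42.
Month 2: interest £182.23; balance after payment £8,105.17.
Closed form: n = −ln(1 − rB₀/P)/ln(1+r) = −ln(0.6129)/ln(1.02167) ≈ 22.839, so the balance reaches zero during payment 23.

23 payments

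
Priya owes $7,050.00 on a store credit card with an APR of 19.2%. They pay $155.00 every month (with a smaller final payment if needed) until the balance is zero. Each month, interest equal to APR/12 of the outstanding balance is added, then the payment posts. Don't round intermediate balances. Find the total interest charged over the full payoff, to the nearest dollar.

$5,654

Monthly rate r = 19.2%/12 = 1.6% = 0.016.
Payoff takes n = ⌈−ln(1 − rB₀/P)/ln(1+r)⌉ = ⌈81.962⌉ = 82 payments; the last is $149.09.
Total paid = 81·$155.00 + $149.09 = $12,704.09.
Total interest = total paid − principal = $12,704.09 − $7,050.00 = $5,654.09.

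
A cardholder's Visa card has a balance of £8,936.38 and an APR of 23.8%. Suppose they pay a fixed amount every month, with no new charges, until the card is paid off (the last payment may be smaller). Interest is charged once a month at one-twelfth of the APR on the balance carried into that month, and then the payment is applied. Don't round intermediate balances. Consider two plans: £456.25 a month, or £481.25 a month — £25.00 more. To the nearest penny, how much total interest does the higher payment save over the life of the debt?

£168.60

Monthly rate r = 23.8%/12 = 1.98333% = 0.0198333.
At £456.25/mo: n = ⌈−ln(1 − rB₀/P)/ln(1+r)⌉ = 26 payments (last £18.91); total interest = total paid − £8,936.38 = £2,488.78.
At £481.25/mo: 24 payments (last £187.81); total interest £2,320.18.
Interest saved = £2,488.78 − £2,320.18 = £168.60.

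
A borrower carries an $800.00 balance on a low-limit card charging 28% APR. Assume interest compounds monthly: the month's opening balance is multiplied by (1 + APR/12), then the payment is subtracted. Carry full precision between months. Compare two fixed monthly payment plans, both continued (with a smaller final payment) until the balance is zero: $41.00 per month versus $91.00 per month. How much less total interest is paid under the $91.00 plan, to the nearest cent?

Monthly rate r = 28%/12 = 2.33333% = 0.0233333.
At $41.00/mo: n = ⌈−ln(1 − rB₀/P)/ln(1+r)⌉ = 27 payments (last $13.96); total interest = total paid − $800.00 = $279.96.
At $91.00/mo: 10 payments (last $86.79); total interest $105.79.
Interest saved = $279.96 − $105.79 = $174.17.

$174.17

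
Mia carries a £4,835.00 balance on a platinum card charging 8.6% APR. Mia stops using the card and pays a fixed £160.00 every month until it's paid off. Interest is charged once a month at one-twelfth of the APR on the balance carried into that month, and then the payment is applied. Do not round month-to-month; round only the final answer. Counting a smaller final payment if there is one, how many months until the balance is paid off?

35 payments

Monthly rate r = 8.6%/12 = 0.716667% = 0.00716667.
Recurrence: B ← B·(1+r) − £160.00.
Month 1: interest £34.65; balance after payment £4,709.65.
Month 2: interest £33.75; balance after payment £4,583.40.
Closed form: n = −ln(1 − rB₀/P)/ln(1+r) = −ln(0.78343)/ln(1.00717) ≈ 34.178, so the balance reaches zero during payment 35.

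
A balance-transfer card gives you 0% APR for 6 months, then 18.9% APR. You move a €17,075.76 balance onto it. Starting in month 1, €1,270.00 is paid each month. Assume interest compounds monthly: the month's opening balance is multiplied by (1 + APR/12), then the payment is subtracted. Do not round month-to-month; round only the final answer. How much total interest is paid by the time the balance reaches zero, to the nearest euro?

€681

Promo months 1–6 at r₀ = 0%/12 = 0; months 7+ at r₁ = 18.9%/12 = 0.01575.
After month 6 (no interest yet): B = €17,075.76 − 6·€1,270.00 = €9,455.76.
Then at r₁ with €1,270.00/mo: n₂ = −ln(1 − r₁·B/P)/ln(1+r₁) ≈ 7.98 → 8 more payments.
Total paid = 13·€1,270.00 + €1,246.91 = €17,756.91; interest = €17,756.91 − €17,075.76 = €681.15.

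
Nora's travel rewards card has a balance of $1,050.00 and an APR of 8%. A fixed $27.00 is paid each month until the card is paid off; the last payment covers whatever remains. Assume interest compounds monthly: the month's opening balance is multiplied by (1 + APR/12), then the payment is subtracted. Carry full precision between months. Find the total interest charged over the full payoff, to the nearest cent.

Monthly rate r = 8%/12 = 0.666667% = 0.00666667.
Payoff takes n = ⌈−ln(1 − rB₀/P)/ln(1+r)⌉ = ⌈45.166⌉ = 46 payments; the last is $4.48.
Total paid = 45·$27.00 + $4.48 = $1,219.48.
Total interest = total paid − principal = $1,219.48 − $1,050.00 = $169.48.

$169.48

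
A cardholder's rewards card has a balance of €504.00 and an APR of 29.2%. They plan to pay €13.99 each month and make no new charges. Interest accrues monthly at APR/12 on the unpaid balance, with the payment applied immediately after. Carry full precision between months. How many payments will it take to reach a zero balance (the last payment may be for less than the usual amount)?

Monthly rate r = 29.2%/12 = 2.43333% = 0.0243333.
Recurrence: B ← B·(1+r) − €13.99.
Month 1: interest €12.26; balance after payment €502.27.
Month 2: interest €12.22; balance after payment €500.51.
Closed form: n = −ln(1 − rB₀/P)/ln(1+r) = −ln(0.12337)/ln(1.02433) ≈ 87.037, so the balance reaches zero during payment 88.

88 payments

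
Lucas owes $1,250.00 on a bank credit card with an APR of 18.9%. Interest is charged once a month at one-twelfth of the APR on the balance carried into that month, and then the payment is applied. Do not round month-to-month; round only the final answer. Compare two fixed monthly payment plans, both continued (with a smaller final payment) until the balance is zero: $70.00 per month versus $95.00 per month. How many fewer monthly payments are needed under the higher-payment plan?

Monthly rate r = 18.9%/12 = 1.575% = 0.01575.
At $70.00/mo: n = ⌈−ln(1 − rB₀/P)/ln(1+r)⌉ = 22 payments (last $9.33); total interest = total paid − $1,250.00 = $229.33.
At $95.00/mo: 15 payments (last $81.85); total interest $161.85.
Payments saved = 22 − 15 = 7.

7 fewer payments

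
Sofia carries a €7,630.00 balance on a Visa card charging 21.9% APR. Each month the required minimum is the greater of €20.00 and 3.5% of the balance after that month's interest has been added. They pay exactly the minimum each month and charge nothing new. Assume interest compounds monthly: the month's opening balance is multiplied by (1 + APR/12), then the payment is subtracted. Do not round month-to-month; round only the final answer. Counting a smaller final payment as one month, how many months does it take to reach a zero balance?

189 months

Monthly rate r = 21.9%/12 = 1.825% = 0.01825.
While 3.5% of the post-interest balance exceeds €20.00, each month B ← (B·(1+r))·(1 − 0.035), i.e. B shrinks by the factor (1+r)·0.965 = 0.98261.
This holds for months 1–149. Entering month 150 the balance is €558.99; 3.5% of the post-interest balance is now below €20.00, so the flat €20.00 minimum applies from here.
From month 150 a fixed €20.00 at rate r clears €558.99 in 40 more payments. Total: 149 + 40 = 189 months.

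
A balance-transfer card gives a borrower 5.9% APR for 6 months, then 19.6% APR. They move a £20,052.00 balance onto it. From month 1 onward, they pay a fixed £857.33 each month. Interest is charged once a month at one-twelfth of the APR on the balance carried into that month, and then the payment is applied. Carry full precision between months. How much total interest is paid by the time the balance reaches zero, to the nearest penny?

Promo months 1–6 at r₀ = 5.9%/12 = 0.00491667; months 7+ at r₁ = 19.6%/12 = 0.0163333.
After month 6: iterate B ← B·(1+r₀) − £857.33 for 6 months → £15,443.23.
Then at r₁ with £857.33/mo: n₂ = −ln(1 − r₁·B/P)/ln(1+r₁) ≈ 21.51 → 22 more payments.
Total paid = 27·£857.33 + £436.49 = £23,584.40; interest = £23,584.40 − £20,052.00 = £3,532.40.

£3,532.40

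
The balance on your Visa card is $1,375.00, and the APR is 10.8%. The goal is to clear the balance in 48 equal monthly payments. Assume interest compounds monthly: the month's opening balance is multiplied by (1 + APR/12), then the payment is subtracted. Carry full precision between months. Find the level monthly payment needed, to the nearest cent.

$35.40

Monthly rate r = 10.8%/12 = 0.9% = 0.009.
Level-payment amortization: P = B₀·r / (1 − (1+r)^(−n)) = 1375.00·0.009 / (1 − 1.009^(−48)).
Denominator 1 − (1+r)^(−48) = 0.349534869.
P = 12.375 / 0.349534869 ≈ 35.40.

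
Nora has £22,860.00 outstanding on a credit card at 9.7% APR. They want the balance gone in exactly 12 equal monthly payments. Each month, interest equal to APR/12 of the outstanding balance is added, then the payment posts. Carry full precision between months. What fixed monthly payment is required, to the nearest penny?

£2,006.57

Monthly rate r = 9.7%/12 = 0.808333% = 0.00808333.
Level-payment amortization: P = B₀·r / (1 − (1+r)^(−n)) = 22860.00·0.00808333 / (1 − 1.00808^(−12)).
Denominator 1 − (1+r)^(−12) = 0.0920900309.
P = 184.785 / 0.0920900309 ≈ 2006.57.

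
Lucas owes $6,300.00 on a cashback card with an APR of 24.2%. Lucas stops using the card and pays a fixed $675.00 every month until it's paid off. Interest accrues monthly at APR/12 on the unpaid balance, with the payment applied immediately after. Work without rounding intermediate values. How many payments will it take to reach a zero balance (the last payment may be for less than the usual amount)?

Monthly rate r = 24.2%/12 = 2.01667% = 0.0201667.
Recurrence: B ← B·(1+r) − $675.00.
Month 1: interest $127.05; balance after payment $5,752.05.
Month 2: interest $116.00; balance after payment $5,193.05.
Closed form: n = −ln(1 − rB₀/P)/ln(1+r) = −ln(0.81178)/ln(1.02017) ≈ 10.444, so the balance reaches zero during payment 11.

11 payments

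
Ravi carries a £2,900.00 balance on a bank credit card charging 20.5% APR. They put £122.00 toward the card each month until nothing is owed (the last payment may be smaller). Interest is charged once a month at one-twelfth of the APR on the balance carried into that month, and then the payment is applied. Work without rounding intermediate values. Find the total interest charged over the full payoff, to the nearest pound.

£853

Monthly rate r = 20.5%/12 = 1.70833% = 0.0170833.
Payoff takes n = ⌈−ln(1 − rB₀/P)/ln(1+r)⌉ = ⌈30.758⌉ = 31 payments; the last is £92.65.
Total paid = 30·£122.00 + £92.65 = £3,752.65.
Total interest = total paid − principal = £3,752.65 − £2,900.00 = £852.65.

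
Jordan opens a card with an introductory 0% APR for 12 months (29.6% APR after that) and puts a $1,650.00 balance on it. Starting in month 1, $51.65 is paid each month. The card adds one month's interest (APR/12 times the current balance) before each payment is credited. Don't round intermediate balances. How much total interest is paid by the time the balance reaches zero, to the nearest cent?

Promo months 1–12 at r₀ = 0%/12 = 0; months 13+ at r₁ = 29.6%/12 = 0.0246667.
After month 12 (no interest yet): B = $1,650.00 − 12·$51.65 = $1,030.20.
Then at r₁ with $51.65/mo: n₂ = −ln(1 − r₁·B/P)/ln(1+r₁) ≈ 27.79 → 28 more payments.
Total paid = 39·$51.65 + $41.11 = $2,055.46; interest = $2,055.46 − $1,650.00 = $405.46.

$405.46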